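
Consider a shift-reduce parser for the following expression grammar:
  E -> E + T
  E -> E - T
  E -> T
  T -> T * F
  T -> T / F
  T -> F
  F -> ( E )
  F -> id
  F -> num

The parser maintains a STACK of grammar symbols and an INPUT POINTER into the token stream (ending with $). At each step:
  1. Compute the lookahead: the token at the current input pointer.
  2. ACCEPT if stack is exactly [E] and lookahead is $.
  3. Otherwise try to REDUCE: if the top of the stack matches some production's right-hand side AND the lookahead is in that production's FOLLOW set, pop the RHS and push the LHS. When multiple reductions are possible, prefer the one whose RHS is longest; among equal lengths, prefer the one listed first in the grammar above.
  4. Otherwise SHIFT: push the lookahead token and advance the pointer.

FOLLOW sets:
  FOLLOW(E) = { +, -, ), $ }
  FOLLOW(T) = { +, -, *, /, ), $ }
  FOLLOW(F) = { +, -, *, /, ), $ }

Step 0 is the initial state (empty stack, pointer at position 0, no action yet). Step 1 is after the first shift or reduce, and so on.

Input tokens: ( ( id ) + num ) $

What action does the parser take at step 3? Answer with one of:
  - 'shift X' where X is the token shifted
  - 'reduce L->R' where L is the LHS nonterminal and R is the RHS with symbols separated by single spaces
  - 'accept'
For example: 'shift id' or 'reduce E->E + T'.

Step 1: shift (. Stack=[(] ptr=1 lookahead=( remaining=[( id ) + num ) $]
Step 2: shift (. Stack=[( (] ptr=2 lookahead=id remaining=[id ) + num ) $]
Step 3: shift id. Stack=[( ( id] ptr=3 lookahead=) remaining=[) + num ) $]

Answer: shift id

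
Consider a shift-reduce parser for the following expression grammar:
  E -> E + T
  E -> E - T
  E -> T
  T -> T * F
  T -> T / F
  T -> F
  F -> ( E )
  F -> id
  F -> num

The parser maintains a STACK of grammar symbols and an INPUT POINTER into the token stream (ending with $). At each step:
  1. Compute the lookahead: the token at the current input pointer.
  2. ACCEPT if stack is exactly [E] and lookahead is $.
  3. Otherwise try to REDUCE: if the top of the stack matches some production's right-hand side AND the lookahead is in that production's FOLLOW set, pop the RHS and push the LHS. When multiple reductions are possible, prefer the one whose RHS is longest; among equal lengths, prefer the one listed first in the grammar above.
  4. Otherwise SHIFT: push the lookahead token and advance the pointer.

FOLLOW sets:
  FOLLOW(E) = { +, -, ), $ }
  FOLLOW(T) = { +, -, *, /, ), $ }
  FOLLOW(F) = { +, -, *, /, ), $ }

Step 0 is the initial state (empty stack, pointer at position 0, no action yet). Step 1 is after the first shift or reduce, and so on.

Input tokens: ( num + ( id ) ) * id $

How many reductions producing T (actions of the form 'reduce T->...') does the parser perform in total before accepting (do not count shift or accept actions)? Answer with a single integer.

Step 1: shift (. Stack=[(] ptr=1 lookahead=num remaining=[num + ( id ) ) * id $]
Step 2: shift num. Stack=[( num] ptr=2 lookahead=+ remaining=[+ ( id ) ) * id $]
Step 3: reduce F->num. Stack=[( F] ptr=2 lookahead=+ remaining=[+ ( id ) ) * id $]
Step 4: reduce T->F. Stack=[( T] ptr=2 lookahead=+ remaining=[+ ( id ) ) * id $]
Step 5: reduce E->T. Stack=[( E] ptr=2 lookahead=+ remaining=[+ ( id ) ) * id $]
Step 6: shift +. Stack=[( E +] ptr=3 lookahead=( remaining=[( id ) ) * id $]
Step 7: shift (. Stack=[( E + (] ptr=4 lookahead=id remaining=[id ) ) * id $]
Step 8: shift id. Stack=[( E + ( id] ptr=5 lookahead=) remaining=[) ) * id $]
Step 9: reduce F->id. Stack=[( E + ( F] ptr=5 lookahead=) remaining=[) ) * id $]
Step 10: reduce T->F. Stack=[( E + ( T] ptr=5 lookahead=) remaining=[) ) * id $]
Step 11: reduce E->T. Stack=[( E + ( E] ptr=5 lookahead=) remaining=[) ) * id $]
Step 12: shift ). Stack=[( E + ( E )] ptr=6 lookahead=) remaining=[) * id $]
Step 13: reduce F->( E ). Stack=[( E + F] ptr=6 lookahead=) remaining=[) * id $]
Step 14: reduce T->F. Stack=[( E + T] ptr=6 lookahead=) remaining=[) * id $]
Step 15: reduce E->E + T. Stack=[( E] ptr=6 lookahead=) remaining=[) * id $]
Step 16: shift ). Stack=[( E )] ptr=7 lookahead=* remaining=[* id $]
Step 17: reduce F->( E ). Stack=[F] ptr=7 lookahead=* remaining=[* id $]
Step 18: reduce T->F. Stack=[T] ptr=7 lookahead=* remaining=[* id $]
Step 19: shift *. Stack=[T *] ptr=8 lookahead=id remaining=[id $]
Step 20: shift id. Stack=[T * id] ptr=9 lookahead=$ remaining=[$]
Step 21: reduce F->id. Stack=[T * F] ptr=9 lookahead=$ remaining=[$]
Step 22: reduce T->T * F. Stack=[T] ptr=9 lookahead=$ remaining=[$]
Step 23: reduce E->T. Stack=[E] ptr=9 lookahead=$ remaining=[$]
Step 24: accept. Stack=[E] ptr=9 lookahead=$ remaining=[$]

Answer: 5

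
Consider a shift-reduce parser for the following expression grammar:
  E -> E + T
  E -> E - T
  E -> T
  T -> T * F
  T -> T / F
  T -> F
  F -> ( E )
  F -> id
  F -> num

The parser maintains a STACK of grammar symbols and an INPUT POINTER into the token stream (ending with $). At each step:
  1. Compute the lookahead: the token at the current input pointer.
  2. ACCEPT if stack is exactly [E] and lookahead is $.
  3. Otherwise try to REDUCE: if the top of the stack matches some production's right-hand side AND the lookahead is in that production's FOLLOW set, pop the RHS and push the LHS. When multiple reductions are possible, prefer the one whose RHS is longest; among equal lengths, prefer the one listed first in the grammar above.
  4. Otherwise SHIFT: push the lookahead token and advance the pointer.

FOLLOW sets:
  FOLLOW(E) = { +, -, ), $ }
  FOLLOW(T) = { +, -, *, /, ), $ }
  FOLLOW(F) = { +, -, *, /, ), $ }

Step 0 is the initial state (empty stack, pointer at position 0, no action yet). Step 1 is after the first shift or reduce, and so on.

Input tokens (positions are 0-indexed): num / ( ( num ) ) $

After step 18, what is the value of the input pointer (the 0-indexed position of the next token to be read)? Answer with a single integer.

Step 1: shift num. Stack=[num] ptr=1 lookahead=/ remaining=[/ ( ( num ) ) $]
Step 2: reduce F->num. Stack=[F] ptr=1 lookahead=/ remaining=[/ ( ( num ) ) $]
Step 3: reduce T->F. Stack=[T] ptr=1 lookahead=/ remaining=[/ ( ( num ) ) $]
Step 4: shift /. Stack=[T /] ptr=2 lookahead=( remaining=[( ( num ) ) $]
Step 5: shift (. Stack=[T / (] ptr=3 lookahead=( remaining=[( num ) ) $]
Step 6: shift (. Stack=[T / ( (] ptr=4 lookahead=num remaining=[num ) ) $]
Step 7: shift num. Stack=[T / ( ( num] ptr=5 lookahead=) remaining=[) ) $]
Step 8: reduce F->num. Stack=[T / ( ( F] ptr=5 lookahead=) remaining=[) ) $]
Step 9: reduce T->F. Stack=[T / ( ( T] ptr=5 lookahead=) remaining=[) ) $]
Step 10: reduce E->T. Stack=[T / ( ( E] ptr=5 lookahead=) remaining=[) ) $]
Step 11: shift ). Stack=[T / ( ( E )] ptr=6 lookahead=) remaining=[) $]
Step 12: reduce F->( E ). Stack=[T / ( F] ptr=6 lookahead=) remaining=[) $]
Step 13: reduce T->F. Stack=[T / ( T] ptr=6 lookahead=) remaining=[) $]
Step 14: reduce E->T. Stack=[T / ( E] ptr=6 lookahead=) remaining=[) $]
Step 15: shift ). Stack=[T / ( E )] ptr=7 lookahead=$ remaining=[$]
Step 16: reduce F->( E ). Stack=[T / F] ptr=7 lookahead=$ remaining=[$]
Step 17: reduce T->T / F. Stack=[T] ptr=7 lookahead=$ remaining=[$]
Step 18: reduce E->T. Stack=[E] ptr=7 lookahead=$ remaining=[$]

Answer: 7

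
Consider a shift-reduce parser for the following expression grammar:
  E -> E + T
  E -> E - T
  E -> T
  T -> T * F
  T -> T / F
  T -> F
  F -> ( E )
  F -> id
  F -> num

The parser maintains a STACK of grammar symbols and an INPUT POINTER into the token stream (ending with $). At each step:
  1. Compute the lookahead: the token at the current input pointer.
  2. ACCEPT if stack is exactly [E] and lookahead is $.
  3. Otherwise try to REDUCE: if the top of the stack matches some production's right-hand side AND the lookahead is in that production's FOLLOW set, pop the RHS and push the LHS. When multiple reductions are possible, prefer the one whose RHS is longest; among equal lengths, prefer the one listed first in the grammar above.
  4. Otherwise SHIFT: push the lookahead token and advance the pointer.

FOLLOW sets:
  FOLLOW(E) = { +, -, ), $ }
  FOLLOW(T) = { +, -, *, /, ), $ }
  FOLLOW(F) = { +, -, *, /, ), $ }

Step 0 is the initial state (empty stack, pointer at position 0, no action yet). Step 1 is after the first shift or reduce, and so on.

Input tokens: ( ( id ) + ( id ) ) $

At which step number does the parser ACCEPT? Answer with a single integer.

Step 1: shift (. Stack=[(] ptr=1 lookahead=( remaining=[( id ) + ( id ) ) $]
Step 2: shift (. Stack=[( (] ptr=2 lookahead=id remaining=[id ) + ( id ) ) $]
Step 3: shift id. Stack=[( ( id] ptr=3 lookahead=) remaining=[) + ( id ) ) $]
Step 4: reduce F->id. Stack=[( ( F] ptr=3 lookahead=) remaining=[) + ( id ) ) $]
Step 5: reduce T->F. Stack=[( ( T] ptr=3 lookahead=) remaining=[) + ( id ) ) $]
Step 6: reduce E->T. Stack=[( ( E] ptr=3 lookahead=) remaining=[) + ( id ) ) $]
Step 7: shift ). Stack=[( ( E )] ptr=4 lookahead=+ remaining=[+ ( id ) ) $]
Step 8: reduce F->( E ). Stack=[( F] ptr=4 lookahead=+ remaining=[+ ( id ) ) $]
Step 9: reduce T->F. Stack=[( T] ptr=4 lookahead=+ remaining=[+ ( id ) ) $]
Step 10: reduce E->T. Stack=[( E] ptr=4 lookahead=+ remaining=[+ ( id ) ) $]
Step 11: shift +. Stack=[( E +] ptr=5 lookahead=( remaining=[( id ) ) $]
Step 12: shift (. Stack=[( E + (] ptr=6 lookahead=id remaining=[id ) ) $]
Step 13: shift id. Stack=[( E + ( id] ptr=7 lookahead=) remaining=[) ) $]
Step 14: reduce F->id. Stack=[( E + ( F] ptr=7 lookahead=) remaining=[) ) $]
Step 15: reduce T->F. Stack=[( E + ( T] ptr=7 lookahead=) remaining=[) ) $]
Step 16: reduce E->T. Stack=[( E + ( E] ptr=7 lookahead=) remaining=[) ) $]
Step 17: shift ). Stack=[( E + ( E )] ptr=8 lookahead=) remaining=[) $]
Step 18: reduce F->( E ). Stack=[( E + F] ptr=8 lookahead=) remaining=[) $]
Step 19: reduce T->F. Stack=[( E + T] ptr=8 lookahead=) remaining=[) $]
Step 20: reduce E->E + T. Stack=[( E] ptr=8 lookahead=) remaining=[) $]
Step 21: shift ). Stack=[( E )] ptr=9 lookahead=$ remaining=[$]
Step 22: reduce F->( E ). Stack=[F] ptr=9 lookahead=$ remaining=[$]
Step 23: reduce T->F. Stack=[T] ptr=9 lookahead=$ remaining=[$]
Step 24: reduce E->T. Stack=[E] ptr=9 lookahead=$ remaining=[$]
Step 25: accept. Stack=[E] ptr=9 lookahead=$ remaining=[$]

Answer: 25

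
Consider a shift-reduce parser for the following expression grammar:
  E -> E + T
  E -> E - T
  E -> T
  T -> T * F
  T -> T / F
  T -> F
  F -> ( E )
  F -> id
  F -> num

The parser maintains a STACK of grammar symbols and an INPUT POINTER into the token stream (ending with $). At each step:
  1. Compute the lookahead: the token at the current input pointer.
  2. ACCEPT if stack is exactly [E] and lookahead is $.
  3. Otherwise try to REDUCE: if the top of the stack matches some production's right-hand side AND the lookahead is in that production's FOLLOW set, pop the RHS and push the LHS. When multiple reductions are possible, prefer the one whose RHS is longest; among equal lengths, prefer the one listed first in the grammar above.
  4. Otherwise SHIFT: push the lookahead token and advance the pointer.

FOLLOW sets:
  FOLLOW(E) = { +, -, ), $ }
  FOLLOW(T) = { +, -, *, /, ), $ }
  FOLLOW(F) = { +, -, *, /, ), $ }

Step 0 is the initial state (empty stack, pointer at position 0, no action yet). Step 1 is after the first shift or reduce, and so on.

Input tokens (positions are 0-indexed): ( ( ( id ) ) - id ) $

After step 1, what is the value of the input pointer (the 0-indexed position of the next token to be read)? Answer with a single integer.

Answer: 1

Derivation:
Step 1: shift (. Stack=[(] ptr=1 lookahead=( remaining=[( ( id ) ) - id ) $]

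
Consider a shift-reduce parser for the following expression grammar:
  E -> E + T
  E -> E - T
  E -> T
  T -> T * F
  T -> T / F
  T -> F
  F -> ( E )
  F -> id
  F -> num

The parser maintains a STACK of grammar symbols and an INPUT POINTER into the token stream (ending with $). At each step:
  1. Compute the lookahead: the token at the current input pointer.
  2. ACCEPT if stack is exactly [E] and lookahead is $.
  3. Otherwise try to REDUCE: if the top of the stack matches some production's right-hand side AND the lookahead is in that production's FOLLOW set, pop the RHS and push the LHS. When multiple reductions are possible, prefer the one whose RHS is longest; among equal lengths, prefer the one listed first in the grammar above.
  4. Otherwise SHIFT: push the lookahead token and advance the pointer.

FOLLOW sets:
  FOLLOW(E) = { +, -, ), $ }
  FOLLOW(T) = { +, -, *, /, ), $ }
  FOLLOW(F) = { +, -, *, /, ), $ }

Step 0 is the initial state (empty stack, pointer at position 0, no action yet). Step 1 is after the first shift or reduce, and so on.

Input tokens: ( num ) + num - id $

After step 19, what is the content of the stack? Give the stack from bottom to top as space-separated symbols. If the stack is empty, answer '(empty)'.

Answer: E

Derivation:
Step 1: shift (. Stack=[(] ptr=1 lookahead=num remaining=[num ) + num - id $]
Step 2: shift num. Stack=[( num] ptr=2 lookahead=) remaining=[) + num - id $]
Step 3: reduce F->num. Stack=[( F] ptr=2 lookahead=) remaining=[) + num - id $]
Step 4: reduce T->F. Stack=[( T] ptr=2 lookahead=) remaining=[) + num - id $]
Step 5: reduce E->T. Stack=[( E] ptr=2 lookahead=) remaining=[) + num - id $]
Step 6: shift ). Stack=[( E )] ptr=3 lookahead=+ remaining=[+ num - id $]
Step 7: reduce F->( E ). Stack=[F] ptr=3 lookahead=+ remaining=[+ num - id $]
Step 8: reduce T->F. Stack=[T] ptr=3 lookahead=+ remaining=[+ num - id $]
Step 9: reduce E->T. Stack=[E] ptr=3 lookahead=+ remaining=[+ num - id $]
Step 10: shift +. Stack=[E +] ptr=4 lookahead=num remaining=[num - id $]
Step 11: shift num. Stack=[E + num] ptr=5 lookahead=- remaining=[- id $]
Step 12: reduce F->num. Stack=[E + F] ptr=5 lookahead=- remaining=[- id $]
Step 13: reduce T->F. Stack=[E + T] ptr=5 lookahead=- remaining=[- id $]
Step 14: reduce E->E + T. Stack=[E] ptr=5 lookahead=- remaining=[- id $]
Step 15: shift -. Stack=[E -] ptr=6 lookahead=id remaining=[id $]
Step 16: shift id. Stack=[E - id] ptr=7 lookahead=$ remaining=[$]
Step 17: reduce F->id. Stack=[E - F] ptr=7 lookahead=$ remaining=[$]
Step 18: reduce T->F. Stack=[E - T] ptr=7 lookahead=$ remaining=[$]
Step 19: reduce E->E - T. Stack=[E] ptr=7 lookahead=$ remaining=[$]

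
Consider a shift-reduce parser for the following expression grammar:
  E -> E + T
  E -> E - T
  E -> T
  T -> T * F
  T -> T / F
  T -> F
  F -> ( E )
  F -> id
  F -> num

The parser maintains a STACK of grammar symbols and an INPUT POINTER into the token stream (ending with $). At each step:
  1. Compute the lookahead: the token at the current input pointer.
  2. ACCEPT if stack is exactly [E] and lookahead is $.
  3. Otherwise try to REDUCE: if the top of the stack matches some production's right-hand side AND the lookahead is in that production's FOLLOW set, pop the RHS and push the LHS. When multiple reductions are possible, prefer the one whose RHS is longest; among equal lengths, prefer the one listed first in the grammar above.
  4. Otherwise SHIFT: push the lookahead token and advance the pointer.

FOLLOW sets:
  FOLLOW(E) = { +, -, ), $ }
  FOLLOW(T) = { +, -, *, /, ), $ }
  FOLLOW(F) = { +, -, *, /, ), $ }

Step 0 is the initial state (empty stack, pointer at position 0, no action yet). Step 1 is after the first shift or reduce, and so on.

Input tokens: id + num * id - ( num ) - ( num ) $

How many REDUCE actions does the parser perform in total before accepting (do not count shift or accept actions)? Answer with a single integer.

Step 1: shift id. Stack=[id] ptr=1 lookahead=+ remaining=[+ num * id - ( num ) - ( num ) $]
Step 2: reduce F->id. Stack=[F] ptr=1 lookahead=+ remaining=[+ num * id - ( num ) - ( num ) $]
Step 3: reduce T->F. Stack=[T] ptr=1 lookahead=+ remaining=[+ num * id - ( num ) - ( num ) $]
Step 4: reduce E->T. Stack=[E] ptr=1 lookahead=+ remaining=[+ num * id - ( num ) - ( num ) $]
Step 5: shift +. Stack=[E +] ptr=2 lookahead=num remaining=[num * id - ( num ) - ( num ) $]
Step 6: shift num. Stack=[E + num] ptr=3 lookahead=* remaining=[* id - ( num ) - ( num ) $]
Step 7: reduce F->num. Stack=[E + F] ptr=3 lookahead=* remaining=[* id - ( num ) - ( num ) $]
Step 8: reduce T->F. Stack=[E + T] ptr=3 lookahead=* remaining=[* id - ( num ) - ( num ) $]
Step 9: shift *. Stack=[E + T *] ptr=4 lookahead=id remaining=[id - ( num ) - ( num ) $]
Step 10: shift id. Stack=[E + T * id] ptr=5 lookahead=- remaining=[- ( num ) - ( num ) $]
Step 11: reduce F->id. Stack=[E + T * F] ptr=5 lookahead=- remaining=[- ( num ) - ( num ) $]
Step 12: reduce T->T * F. Stack=[E + T] ptr=5 lookahead=- remaining=[- ( num ) - ( num ) $]
Step 13: reduce E->E + T. Stack=[E] ptr=5 lookahead=- remaining=[- ( num ) - ( num ) $]
Step 14: shift -. Stack=[E -] ptr=6 lookahead=( remaining=[( num ) - ( num ) $]
Step 15: shift (. Stack=[E - (] ptr=7 lookahead=num remaining=[num ) - ( num ) $]
Step 16: shift num. Stack=[E - ( num] ptr=8 lookahead=) remaining=[) - ( num ) $]
Step 17: reduce F->num. Stack=[E - ( F] ptr=8 lookahead=) remaining=[) - ( num ) $]
Step 18: reduce T->F. Stack=[E - ( T] ptr=8 lookahead=) remaining=[) - ( num ) $]
Step 19: reduce E->T. Stack=[E - ( E] ptr=8 lookahead=) remaining=[) - ( num ) $]
Step 20: shift ). Stack=[E - ( E )] ptr=9 lookahead=- remaining=[- ( num ) $]
Step 21: reduce F->( E ). Stack=[E - F] ptr=9 lookahead=- remaining=[- ( num ) $]
Step 22: reduce T->F. Stack=[E - T] ptr=9 lookahead=- remaining=[- ( num ) $]
Step 23: reduce E->E - T. Stack=[E] ptr=9 lookahead=- remaining=[- ( num ) $]
Step 24: shift -. Stack=[E -] ptr=10 lookahead=( remaining=[( num ) $]
Step 25: shift (. Stack=[E - (] ptr=11 lookahead=num remaining=[num ) $]
Step 26: shift num. Stack=[E - ( num] ptr=12 lookahead=) remaining=[) $]
Step 27: reduce F->num. Stack=[E - ( F] ptr=12 lookahead=) remaining=[) $]
Step 28: reduce T->F. Stack=[E - ( T] ptr=12 lookahead=) remaining=[) $]
Step 29: reduce E->T. Stack=[E - ( E] ptr=12 lookahead=) remaining=[) $]
Step 30: shift ). Stack=[E - ( E )] ptr=13 lookahead=$ remaining=[$]
Step 31: reduce F->( E ). Stack=[E - F] ptr=13 lookahead=$ remaining=[$]
Step 32: reduce T->F. Stack=[E - T] ptr=13 lookahead=$ remaining=[$]
Step 33: reduce E->E - T. Stack=[E] ptr=13 lookahead=$ remaining=[$]
Step 34: accept. Stack=[E] ptr=13 lookahead=$ remaining=[$]

Answer: 20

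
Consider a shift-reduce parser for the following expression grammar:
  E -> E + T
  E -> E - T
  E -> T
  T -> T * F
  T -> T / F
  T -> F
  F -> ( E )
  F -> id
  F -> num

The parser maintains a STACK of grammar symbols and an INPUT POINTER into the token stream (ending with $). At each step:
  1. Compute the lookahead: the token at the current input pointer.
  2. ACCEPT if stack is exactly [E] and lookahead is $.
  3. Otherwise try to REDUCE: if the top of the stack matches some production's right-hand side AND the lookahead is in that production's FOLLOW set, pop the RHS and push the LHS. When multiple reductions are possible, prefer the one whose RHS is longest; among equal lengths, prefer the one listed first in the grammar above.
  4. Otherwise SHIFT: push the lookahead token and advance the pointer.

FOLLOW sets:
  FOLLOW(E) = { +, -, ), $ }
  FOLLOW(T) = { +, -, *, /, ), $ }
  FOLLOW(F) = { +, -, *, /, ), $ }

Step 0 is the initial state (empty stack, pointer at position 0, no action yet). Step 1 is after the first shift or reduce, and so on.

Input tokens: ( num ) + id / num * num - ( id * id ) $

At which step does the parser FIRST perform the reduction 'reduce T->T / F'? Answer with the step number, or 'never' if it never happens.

Step 1: shift (. Stack=[(] ptr=1 lookahead=num remaining=[num ) + id / num * num - ( id * id ) $]
Step 2: shift num. Stack=[( num] ptr=2 lookahead=) remaining=[) + id / num * num - ( id * id ) $]
Step 3: reduce F->num. Stack=[( F] ptr=2 lookahead=) remaining=[) + id / num * num - ( id * id ) $]
Step 4: reduce T->F. Stack=[( T] ptr=2 lookahead=) remaining=[) + id / num * num - ( id * id ) $]
Step 5: reduce E->T. Stack=[( E] ptr=2 lookahead=) remaining=[) + id / num * num - ( id * id ) $]
Step 6: shift ). Stack=[( E )] ptr=3 lookahead=+ remaining=[+ id / num * num - ( id * id ) $]
Step 7: reduce F->( E ). Stack=[F] ptr=3 lookahead=+ remaining=[+ id / num * num - ( id * id ) $]
Step 8: reduce T->F. Stack=[T] ptr=3 lookahead=+ remaining=[+ id / num * num - ( id * id ) $]
Step 9: reduce E->T. Stack=[E] ptr=3 lookahead=+ remaining=[+ id / num * num - ( id * id ) $]
Step 10: shift +. Stack=[E +] ptr=4 lookahead=id remaining=[id / num * num - ( id * id ) $]
Step 11: shift id. Stack=[E + id] ptr=5 lookahead=/ remaining=[/ num * num - ( id * id ) $]
Step 12: reduce F->id. Stack=[E + F] ptr=5 lookahead=/ remaining=[/ num * num - ( id * id ) $]
Step 13: reduce T->F. Stack=[E + T] ptr=5 lookahead=/ remaining=[/ num * num - ( id * id ) $]
Step 14: shift /. Stack=[E + T /] ptr=6 lookahead=num remaining=[num * num - ( id * id ) $]
Step 15: shift num. Stack=[E + T / num] ptr=7 lookahead=* remaining=[* num - ( id * id ) $]
Step 16: reduce F->num. Stack=[E + T / F] ptr=7 lookahead=* remaining=[* num - ( id * id ) $]
Step 17: reduce T->T / F. Stack=[E + T] ptr=7 lookahead=* remaining=[* num - ( id * id ) $]

Answer: 17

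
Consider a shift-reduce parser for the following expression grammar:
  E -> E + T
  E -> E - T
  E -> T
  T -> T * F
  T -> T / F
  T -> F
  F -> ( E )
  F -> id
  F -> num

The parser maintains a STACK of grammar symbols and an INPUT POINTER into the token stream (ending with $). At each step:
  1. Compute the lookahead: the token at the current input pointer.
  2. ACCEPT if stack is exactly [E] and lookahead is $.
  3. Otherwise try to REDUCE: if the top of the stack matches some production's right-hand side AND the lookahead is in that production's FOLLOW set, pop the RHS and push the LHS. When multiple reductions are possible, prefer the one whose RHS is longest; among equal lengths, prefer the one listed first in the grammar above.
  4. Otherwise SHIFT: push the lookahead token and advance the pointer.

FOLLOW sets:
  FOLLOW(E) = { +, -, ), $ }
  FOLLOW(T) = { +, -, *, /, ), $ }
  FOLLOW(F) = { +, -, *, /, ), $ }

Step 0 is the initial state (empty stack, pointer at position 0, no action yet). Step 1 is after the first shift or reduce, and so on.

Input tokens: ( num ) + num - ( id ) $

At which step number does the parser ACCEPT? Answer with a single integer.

Step 1: shift (. Stack=[(] ptr=1 lookahead=num remaining=[num ) + num - ( id ) $]
Step 2: shift num. Stack=[( num] ptr=2 lookahead=) remaining=[) + num - ( id ) $]
Step 3: reduce F->num. Stack=[( F] ptr=2 lookahead=) remaining=[) + num - ( id ) $]
Step 4: reduce T->F. Stack=[( T] ptr=2 lookahead=) remaining=[) + num - ( id ) $]
Step 5: reduce E->T. Stack=[( E] ptr=2 lookahead=) remaining=[) + num - ( id ) $]
Step 6: shift ). Stack=[( E )] ptr=3 lookahead=+ remaining=[+ num - ( id ) $]
Step 7: reduce F->( E ). Stack=[F] ptr=3 lookahead=+ remaining=[+ num - ( id ) $]
Step 8: reduce T->F. Stack=[T] ptr=3 lookahead=+ remaining=[+ num - ( id ) $]
Step 9: reduce E->T. Stack=[E] ptr=3 lookahead=+ remaining=[+ num - ( id ) $]
Step 10: shift +. Stack=[E +] ptr=4 lookahead=num remaining=[num - ( id ) $]
Step 11: shift num. Stack=[E + num] ptr=5 lookahead=- remaining=[- ( id ) $]
Step 12: reduce F->num. Stack=[E + F] ptr=5 lookahead=- remaining=[- ( id ) $]
Step 13: reduce T->F. Stack=[E + T] ptr=5 lookahead=- remaining=[- ( id ) $]
Step 14: reduce E->E + T. Stack=[E] ptr=5 lookahead=- remaining=[- ( id ) $]
Step 15: shift -. Stack=[E -] ptr=6 lookahead=( remaining=[( id ) $]
Step 16: shift (. Stack=[E - (] ptr=7 lookahead=id remaining=[id ) $]
Step 17: shift id. Stack=[E - ( id] ptr=8 lookahead=) remaining=[) $]
Step 18: reduce F->id. Stack=[E - ( F] ptr=8 lookahead=) remaining=[) $]
Step 19: reduce T->F. Stack=[E - ( T] ptr=8 lookahead=) remaining=[) $]
Step 20: reduce E->T. Stack=[E - ( E] ptr=8 lookahead=) remaining=[) $]
Step 21: shift ). Stack=[E - ( E )] ptr=9 lookahead=$ remaining=[$]
Step 22: reduce F->( E ). Stack=[E - F] ptr=9 lookahead=$ remaining=[$]
Step 23: reduce T->F. Stack=[E - T] ptr=9 lookahead=$ remaining=[$]
Step 24: reduce E->E - T. Stack=[E] ptr=9 lookahead=$ remaining=[$]
Step 25: accept. Stack=[E] ptr=9 lookahead=$ remaining=[$]

Answer: 25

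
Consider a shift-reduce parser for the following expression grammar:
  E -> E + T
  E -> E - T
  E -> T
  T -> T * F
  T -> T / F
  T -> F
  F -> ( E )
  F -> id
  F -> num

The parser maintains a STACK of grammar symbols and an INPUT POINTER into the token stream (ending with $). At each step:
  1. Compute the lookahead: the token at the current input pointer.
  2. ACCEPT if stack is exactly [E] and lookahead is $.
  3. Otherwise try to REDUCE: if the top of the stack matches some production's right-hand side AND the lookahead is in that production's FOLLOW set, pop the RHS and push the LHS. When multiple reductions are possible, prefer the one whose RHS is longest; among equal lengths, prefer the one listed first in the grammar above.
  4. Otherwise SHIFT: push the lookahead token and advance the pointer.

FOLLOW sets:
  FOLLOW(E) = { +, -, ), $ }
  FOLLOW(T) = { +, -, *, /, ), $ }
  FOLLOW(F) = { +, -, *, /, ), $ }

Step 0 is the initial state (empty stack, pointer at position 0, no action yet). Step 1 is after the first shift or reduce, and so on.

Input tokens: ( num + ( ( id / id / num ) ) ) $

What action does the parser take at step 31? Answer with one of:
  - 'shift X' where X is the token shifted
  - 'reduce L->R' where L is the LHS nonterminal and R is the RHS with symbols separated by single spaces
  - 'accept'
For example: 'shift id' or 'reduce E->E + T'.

Answer: reduce T->F

Derivation:
Step 1: shift (. Stack=[(] ptr=1 lookahead=num remaining=[num + ( ( id / id / num ) ) ) $]
Step 2: shift num. Stack=[( num] ptr=2 lookahead=+ remaining=[+ ( ( id / id / num ) ) ) $]
Step 3: reduce F->num. Stack=[( F] ptr=2 lookahead=+ remaining=[+ ( ( id / id / num ) ) ) $]
Step 4: reduce T->F. Stack=[( T] ptr=2 lookahead=+ remaining=[+ ( ( id / id / num ) ) ) $]
Step 5: reduce E->T. Stack=[( E] ptr=2 lookahead=+ remaining=[+ ( ( id / id / num ) ) ) $]
Step 6: shift +. Stack=[( E +] ptr=3 lookahead=( remaining=[( ( id / id / num ) ) ) $]
Step 7: shift (. Stack=[( E + (] ptr=4 lookahead=( remaining=[( id / id / num ) ) ) $]
Step 8: shift (. Stack=[( E + ( (] ptr=5 lookahead=id remaining=[id / id / num ) ) ) $]
Step 9: shift id. Stack=[( E + ( ( id] ptr=6 lookahead=/ remaining=[/ id / num ) ) ) $]
Step 10: reduce F->id. Stack=[( E + ( ( F] ptr=6 lookahead=/ remaining=[/ id / num ) ) ) $]
Step 11: reduce T->F. Stack=[( E + ( ( T] ptr=6 lookahead=/ remaining=[/ id / num ) ) ) $]
Step 12: shift /. Stack=[( E + ( ( T /] ptr=7 lookahead=id remaining=[id / num ) ) ) $]
Step 13: shift id. Stack=[( E + ( ( T / id] ptr=8 lookahead=/ remaining=[/ num ) ) ) $]
Step 14: reduce F->id. Stack=[( E + ( ( T / F] ptr=8 lookahead=/ remaining=[/ num ) ) ) $]
Step 15: reduce T->T / F. Stack=[( E + ( ( T] ptr=8 lookahead=/ remaining=[/ num ) ) ) $]
Step 16: shift /. Stack=[( E + ( ( T /] ptr=9 lookahead=num remaining=[num ) ) ) $]
Step 17: shift num. Stack=[( E + ( ( T / num] ptr=10 lookahead=) remaining=[) ) ) $]
Step 18: reduce F->num. Stack=[( E + ( ( T / F] ptr=10 lookahead=) remaining=[) ) ) $]
Step 19: reduce T->T / F. Stack=[( E + ( ( T] ptr=10 lookahead=) remaining=[) ) ) $]
Step 20: reduce E->T. Stack=[( E + ( ( E] ptr=10 lookahead=) remaining=[) ) ) $]
Step 21: shift ). Stack=[( E + ( ( E )] ptr=11 lookahead=) remaining=[) ) $]
Step 22: reduce F->( E ). Stack=[( E + ( F] ptr=11 lookahead=) remaining=[) ) $]
Step 23: reduce T->F. Stack=[( E + ( T] ptr=11 lookahead=) remaining=[) ) $]
Step 24: reduce E->T. Stack=[( E + ( E] ptr=11 lookahead=) remaining=[) ) $]
Step 25: shift ). Stack=[( E + ( E )] ptr=12 lookahead=) remaining=[) $]
Step 26: reduce F->( E ). Stack=[( E + F] ptr=12 lookahead=) remaining=[) $]
Step 27: reduce T->F. Stack=[( E + T] ptr=12 lookahead=) remaining=[) $]
Step 28: reduce E->E + T. Stack=[( E] ptr=12 lookahead=) remaining=[) $]
Step 29: shift ). Stack=[( E )] ptr=13 lookahead=$ remaining=[$]
Step 30: reduce F->( E ). Stack=[F] ptr=13 lookahead=$ remaining=[$]
Step 31: reduce T->F. Stack=[T] ptr=13 lookahead=$ remaining=[$]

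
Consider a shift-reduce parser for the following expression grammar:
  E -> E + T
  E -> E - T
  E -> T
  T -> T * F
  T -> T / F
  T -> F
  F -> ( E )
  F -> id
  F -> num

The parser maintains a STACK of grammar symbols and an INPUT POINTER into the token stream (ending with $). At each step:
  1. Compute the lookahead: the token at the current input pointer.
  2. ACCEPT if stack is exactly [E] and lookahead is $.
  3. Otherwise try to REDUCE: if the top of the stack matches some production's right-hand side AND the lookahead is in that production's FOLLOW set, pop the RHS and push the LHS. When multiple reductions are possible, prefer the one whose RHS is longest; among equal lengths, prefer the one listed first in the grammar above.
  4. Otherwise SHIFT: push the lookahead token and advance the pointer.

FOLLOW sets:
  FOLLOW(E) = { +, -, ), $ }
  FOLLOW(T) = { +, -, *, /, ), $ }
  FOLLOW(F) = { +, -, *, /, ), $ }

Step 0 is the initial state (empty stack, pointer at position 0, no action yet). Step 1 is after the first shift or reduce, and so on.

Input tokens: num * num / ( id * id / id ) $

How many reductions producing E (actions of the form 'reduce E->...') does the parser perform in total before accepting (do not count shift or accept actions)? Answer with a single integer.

Answer: 2

Derivation:
Step 1: shift num. Stack=[num] ptr=1 lookahead=* remaining=[* num / ( id * id / id ) $]
Step 2: reduce F->num. Stack=[F] ptr=1 lookahead=* remaining=[* num / ( id * id / id ) $]
Step 3: reduce T->F. Stack=[T] ptr=1 lookahead=* remaining=[* num / ( id * id / id ) $]
Step 4: shift *. Stack=[T *] ptr=2 lookahead=num remaining=[num / ( id * id / id ) $]
Step 5: shift num. Stack=[T * num] ptr=3 lookahead=/ remaining=[/ ( id * id / id ) $]
Step 6: reduce F->num. Stack=[T * F] ptr=3 lookahead=/ remaining=[/ ( id * id / id ) $]
Step 7: reduce T->T * F. Stack=[T] ptr=3 lookahead=/ remaining=[/ ( id * id / id ) $]
Step 8: shift /. Stack=[T /] ptr=4 lookahead=( remaining=[( id * id / id ) $]
Step 9: shift (. Stack=[T / (] ptr=5 lookahead=id remaining=[id * id / id ) $]
Step 10: shift id. Stack=[T / ( id] ptr=6 lookahead=* remaining=[* id / id ) $]
Step 11: reduce F->id. Stack=[T / ( F] ptr=6 lookahead=* remaining=[* id / id ) $]
Step 12: reduce T->F. Stack=[T / ( T] ptr=6 lookahead=* remaining=[* id / id ) $]
Step 13: shift *. Stack=[T / ( T *] ptr=7 lookahead=id remaining=[id / id ) $]
Step 14: shift id. Stack=[T / ( T * id] ptr=8 lookahead=/ remaining=[/ id ) $]
Step 15: reduce F->id. Stack=[T / ( T * F] ptr=8 lookahead=/ remaining=[/ id ) $]
Step 16: reduce T->T * F. Stack=[T / ( T] ptr=8 lookahead=/ remaining=[/ id ) $]
Step 17: shift /. Stack=[T / ( T /] ptr=9 lookahead=id remaining=[id ) $]
Step 18: shift id. Stack=[T / ( T / id] ptr=10 lookahead=) remaining=[) $]
Step 19: reduce F->id. Stack=[T / ( T / F] ptr=10 lookahead=) remaining=[) $]
Step 20: reduce T->T / F. Stack=[T / ( T] ptr=10 lookahead=) remaining=[) $]
Step 21: reduce E->T. Stack=[T / ( E] ptr=10 lookahead=) remaining=[) $]
Step 22: shift ). Stack=[T / ( E )] ptr=11 lookahead=$ remaining=[$]
Step 23: reduce F->( E ). Stack=[T / F] ptr=11 lookahead=$ remaining=[$]
Step 24: reduce T->T / F. Stack=[T] ptr=11 lookahead=$ remaining=[$]
Step 25: reduce E->T. Stack=[E] ptr=11 lookahead=$ remaining=[$]
Step 26: accept. Stack=[E] ptr=11 lookahead=$ remaining=[$]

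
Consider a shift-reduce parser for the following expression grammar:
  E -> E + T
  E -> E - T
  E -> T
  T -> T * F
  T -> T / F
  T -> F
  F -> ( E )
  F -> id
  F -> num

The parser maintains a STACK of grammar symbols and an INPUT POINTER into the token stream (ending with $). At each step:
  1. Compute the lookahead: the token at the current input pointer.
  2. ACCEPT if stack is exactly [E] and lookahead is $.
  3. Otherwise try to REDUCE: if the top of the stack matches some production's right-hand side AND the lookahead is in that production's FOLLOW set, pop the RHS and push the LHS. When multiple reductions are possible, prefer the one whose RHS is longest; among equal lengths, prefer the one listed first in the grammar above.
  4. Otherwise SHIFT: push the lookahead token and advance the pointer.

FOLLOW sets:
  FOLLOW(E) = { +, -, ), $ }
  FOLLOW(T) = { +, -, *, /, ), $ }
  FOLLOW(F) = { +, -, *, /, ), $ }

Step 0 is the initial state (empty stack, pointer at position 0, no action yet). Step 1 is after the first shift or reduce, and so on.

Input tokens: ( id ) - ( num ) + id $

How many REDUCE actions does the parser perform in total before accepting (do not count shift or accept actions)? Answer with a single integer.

Answer: 15

Derivation:
Step 1: shift (. Stack=[(] ptr=1 lookahead=id remaining=[id ) - ( num ) + id $]
Step 2: shift id. Stack=[( id] ptr=2 lookahead=) remaining=[) - ( num ) + id $]
Step 3: reduce F->id. Stack=[( F] ptr=2 lookahead=) remaining=[) - ( num ) + id $]
Step 4: reduce T->F. Stack=[( T] ptr=2 lookahead=) remaining=[) - ( num ) + id $]
Step 5: reduce E->T. Stack=[( E] ptr=2 lookahead=) remaining=[) - ( num ) + id $]
Step 6: shift ). Stack=[( E )] ptr=3 lookahead=- remaining=[- ( num ) + id $]
Step 7: reduce F->( E ). Stack=[F] ptr=3 lookahead=- remaining=[- ( num ) + id $]
Step 8: reduce T->F. Stack=[T] ptr=3 lookahead=- remaining=[- ( num ) + id $]
Step 9: reduce E->T. Stack=[E] ptr=3 lookahead=- remaining=[- ( num ) + id $]
Step 10: shift -. Stack=[E -] ptr=4 lookahead=( remaining=[( num ) + id $]
Step 11: shift (. Stack=[E - (] ptr=5 lookahead=num remaining=[num ) + id $]
Step 12: shift num. Stack=[E - ( num] ptr=6 lookahead=) remaining=[) + id $]
Step 13: reduce F->num. Stack=[E - ( F] ptr=6 lookahead=) remaining=[) + id $]
Step 14: reduce T->F. Stack=[E - ( T] ptr=6 lookahead=) remaining=[) + id $]
Step 15: reduce E->T. Stack=[E - ( E] ptr=6 lookahead=) remaining=[) + id $]
Step 16: shift ). Stack=[E - ( E )] ptr=7 lookahead=+ remaining=[+ id $]
Step 17: reduce F->( E ). Stack=[E - F] ptr=7 lookahead=+ remaining=[+ id $]
Step 18: reduce T->F. Stack=[E - T] ptr=7 lookahead=+ remaining=[+ id $]
Step 19: reduce E->E - T. Stack=[E] ptr=7 lookahead=+ remaining=[+ id $]
Step 20: shift +. Stack=[E +] ptr=8 lookahead=id remaining=[id $]
Step 21: shift id. Stack=[E + id] ptr=9 lookahead=$ remaining=[$]
Step 22: reduce F->id. Stack=[E + F] ptr=9 lookahead=$ remaining=[$]
Step 23: reduce T->F. Stack=[E + T] ptr=9 lookahead=$ remaining=[$]
Step 24: reduce E->E + T. Stack=[E] ptr=9 lookahead=$ remaining=[$]
Step 25: accept. Stack=[E] ptr=9 lookahead=$ remaining=[$]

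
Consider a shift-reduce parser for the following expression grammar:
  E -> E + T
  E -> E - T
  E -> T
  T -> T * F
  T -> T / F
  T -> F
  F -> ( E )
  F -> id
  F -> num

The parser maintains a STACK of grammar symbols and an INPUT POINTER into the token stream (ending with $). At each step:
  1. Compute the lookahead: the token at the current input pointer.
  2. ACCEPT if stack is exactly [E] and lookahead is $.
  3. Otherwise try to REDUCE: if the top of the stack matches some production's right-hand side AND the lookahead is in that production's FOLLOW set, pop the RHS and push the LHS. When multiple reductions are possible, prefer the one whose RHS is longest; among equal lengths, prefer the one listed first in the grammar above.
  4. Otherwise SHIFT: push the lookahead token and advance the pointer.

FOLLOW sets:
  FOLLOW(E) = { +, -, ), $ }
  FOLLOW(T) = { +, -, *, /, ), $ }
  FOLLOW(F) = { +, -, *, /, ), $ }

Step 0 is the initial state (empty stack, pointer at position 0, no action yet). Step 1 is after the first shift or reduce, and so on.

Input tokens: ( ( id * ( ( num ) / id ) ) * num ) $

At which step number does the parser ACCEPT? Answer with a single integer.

Answer: 37

Derivation:
Step 1: shift (. Stack=[(] ptr=1 lookahead=( remaining=[( id * ( ( num ) / id ) ) * num ) $]
Step 2: shift (. Stack=[( (] ptr=2 lookahead=id remaining=[id * ( ( num ) / id ) ) * num ) $]
Step 3: shift id. Stack=[( ( id] ptr=3 lookahead=* remaining=[* ( ( num ) / id ) ) * num ) $]
Step 4: reduce F->id. Stack=[( ( F] ptr=3 lookahead=* remaining=[* ( ( num ) / id ) ) * num ) $]
Step 5: reduce T->F. Stack=[( ( T] ptr=3 lookahead=* remaining=[* ( ( num ) / id ) ) * num ) $]
Step 6: shift *. Stack=[( ( T *] ptr=4 lookahead=( remaining=[( ( num ) / id ) ) * num ) $]
Step 7: shift (. Stack=[( ( T * (] ptr=5 lookahead=( remaining=[( num ) / id ) ) * num ) $]
Step 8: shift (. Stack=[( ( T * ( (] ptr=6 lookahead=num remaining=[num ) / id ) ) * num ) $]
Step 9: shift num. Stack=[( ( T * ( ( num] ptr=7 lookahead=) remaining=[) / id ) ) * num ) $]
Step 10: reduce F->num. Stack=[( ( T * ( ( F] ptr=7 lookahead=) remaining=[) / id ) ) * num ) $]
Step 11: reduce T->F. Stack=[( ( T * ( ( T] ptr=7 lookahead=) remaining=[) / id ) ) * num ) $]
Step 12: reduce E->T. Stack=[( ( T * ( ( E] ptr=7 lookahead=) remaining=[) / id ) ) * num ) $]
Step 13: shift ). Stack=[( ( T * ( ( E )] ptr=8 lookahead=/ remaining=[/ id ) ) * num ) $]
Step 14: reduce F->( E ). Stack=[( ( T * ( F] ptr=8 lookahead=/ remaining=[/ id ) ) * num ) $]
Step 15: reduce T->F. Stack=[( ( T * ( T] ptr=8 lookahead=/ remaining=[/ id ) ) * num ) $]
Step 16: shift /. Stack=[( ( T * ( T /] ptr=9 lookahead=id remaining=[id ) ) * num ) $]
Step 17: shift id. Stack=[( ( T * ( T / id] ptr=10 lookahead=) remaining=[) ) * num ) $]
Step 18: reduce F->id. Stack=[( ( T * ( T / F] ptr=10 lookahead=) remaining=[) ) * num ) $]
Step 19: reduce T->T / F. Stack=[( ( T * ( T] ptr=10 lookahead=) remaining=[) ) * num ) $]
Step 20: reduce E->T. Stack=[( ( T * ( E] ptr=10 lookahead=) remaining=[) ) * num ) $]
Step 21: shift ). Stack=[( ( T * ( E )] ptr=11 lookahead=) remaining=[) * num ) $]
Step 22: reduce F->( E ). Stack=[( ( T * F] ptr=11 lookahead=) remaining=[) * num ) $]
Step 23: reduce T->T * F. Stack=[( ( T] ptr=11 lookahead=) remaining=[) * num ) $]
Step 24: reduce E->T. Stack=[( ( E] ptr=11 lookahead=) remaining=[) * num ) $]
Step 25: shift ). Stack=[( ( E )] ptr=12 lookahead=* remaining=[* num ) $]
Step 26: reduce F->( E ). Stack=[( F] ptr=12 lookahead=* remaining=[* num ) $]
Step 27: reduce T->F. Stack=[( T] ptr=12 lookahead=* remaining=[* num ) $]
Step 28: shift *. Stack=[( T *] ptr=13 lookahead=num remaining=[num ) $]
Step 29: shift num. Stack=[( T * num] ptr=14 lookahead=) remaining=[) $]
Step 30: reduce F->num. Stack=[( T * F] ptr=14 lookahead=) remaining=[) $]
Step 31: reduce T->T * F. Stack=[( T] ptr=14 lookahead=) remaining=[) $]
Step 32: reduce E->T. Stack=[( E] ptr=14 lookahead=) remaining=[) $]
Step 33: shift ). Stack=[( E )] ptr=15 lookahead=$ remaining=[$]
Step 34: reduce F->( E ). Stack=[F] ptr=15 lookahead=$ remaining=[$]
Step 35: reduce T->F. Stack=[T] ptr=15 lookahead=$ remaining=[$]
Step 36: reduce E->T. Stack=[E] ptr=15 lookahead=$ remaining=[$]
Step 37: accept. Stack=[E] ptr=15 lookahead=$ remaining=[$]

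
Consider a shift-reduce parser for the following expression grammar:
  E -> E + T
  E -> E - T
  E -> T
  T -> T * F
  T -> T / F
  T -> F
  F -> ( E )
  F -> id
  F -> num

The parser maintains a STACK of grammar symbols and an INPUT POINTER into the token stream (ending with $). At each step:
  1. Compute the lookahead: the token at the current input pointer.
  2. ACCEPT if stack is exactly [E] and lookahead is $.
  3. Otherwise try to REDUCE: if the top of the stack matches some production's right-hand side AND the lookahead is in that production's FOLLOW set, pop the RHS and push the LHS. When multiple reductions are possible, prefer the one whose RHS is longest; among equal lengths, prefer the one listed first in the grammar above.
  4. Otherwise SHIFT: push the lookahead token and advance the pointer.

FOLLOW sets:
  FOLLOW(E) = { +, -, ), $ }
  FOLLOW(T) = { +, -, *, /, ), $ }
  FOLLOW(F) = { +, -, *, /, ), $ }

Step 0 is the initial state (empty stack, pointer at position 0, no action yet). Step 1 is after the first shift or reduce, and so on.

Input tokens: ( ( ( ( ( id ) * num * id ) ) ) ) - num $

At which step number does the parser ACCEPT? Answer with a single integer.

Answer: 43

Derivation:
Step 1: shift (. Stack=[(] ptr=1 lookahead=( remaining=[( ( ( ( id ) * num * id ) ) ) ) - num $]
Step 2: shift (. Stack=[( (] ptr=2 lookahead=( remaining=[( ( ( id ) * num * id ) ) ) ) - num $]
Step 3: shift (. Stack=[( ( (] ptr=3 lookahead=( remaining=[( ( id ) * num * id ) ) ) ) - num $]
Step 4: shift (. Stack=[( ( ( (] ptr=4 lookahead=( remaining=[( id ) * num * id ) ) ) ) - num $]
Step 5: shift (. Stack=[( ( ( ( (] ptr=5 lookahead=id remaining=[id ) * num * id ) ) ) ) - num $]
Step 6: shift id. Stack=[( ( ( ( ( id] ptr=6 lookahead=) remaining=[) * num * id ) ) ) ) - num $]
Step 7: reduce F->id. Stack=[( ( ( ( ( F] ptr=6 lookahead=) remaining=[) * num * id ) ) ) ) - num $]
Step 8: reduce T->F. Stack=[( ( ( ( ( T] ptr=6 lookahead=) remaining=[) * num * id ) ) ) ) - num $]
Step 9: reduce E->T. Stack=[( ( ( ( ( E] ptr=6 lookahead=) remaining=[) * num * id ) ) ) ) - num $]
Step 10: shift ). Stack=[( ( ( ( ( E )] ptr=7 lookahead=* remaining=[* num * id ) ) ) ) - num $]
Step 11: reduce F->( E ). Stack=[( ( ( ( F] ptr=7 lookahead=* remaining=[* num * id ) ) ) ) - num $]
Step 12: reduce T->F. Stack=[( ( ( ( T] ptr=7 lookahead=* remaining=[* num * id ) ) ) ) - num $]
Step 13: shift *. Stack=[( ( ( ( T *] ptr=8 lookahead=num remaining=[num * id ) ) ) ) - num $]
Step 14: shift num. Stack=[( ( ( ( T * num] ptr=9 lookahead=* remaining=[* id ) ) ) ) - num $]
Step 15: reduce F->num. Stack=[( ( ( ( T * F] ptr=9 lookahead=* remaining=[* id ) ) ) ) - num $]
Step 16: reduce T->T * F. Stack=[( ( ( ( T] ptr=9 lookahead=* remaining=[* id ) ) ) ) - num $]
Step 17: shift *. Stack=[( ( ( ( T *] ptr=10 lookahead=id remaining=[id ) ) ) ) - num $]
Step 18: shift id. Stack=[( ( ( ( T * id] ptr=11 lookahead=) remaining=[) ) ) ) - num $]
Step 19: reduce F->id. Stack=[( ( ( ( T * F] ptr=11 lookahead=) remaining=[) ) ) ) - num $]
Step 20: reduce T->T * F. Stack=[( ( ( ( T] ptr=11 lookahead=) remaining=[) ) ) ) - num $]
Step 21: reduce E->T. Stack=[( ( ( ( E] ptr=11 lookahead=) remaining=[) ) ) ) - num $]
Step 22: shift ). Stack=[( ( ( ( E )] ptr=12 lookahead=) remaining=[) ) ) - num $]
Step 23: reduce F->( E ). Stack=[( ( ( F] ptr=12 lookahead=) remaining=[) ) ) - num $]
Step 24: reduce T->F. Stack=[( ( ( T] ptr=12 lookahead=) remaining=[) ) ) - num $]
Step 25: reduce E->T. Stack=[( ( ( E] ptr=12 lookahead=) remaining=[) ) ) - num $]
Step 26: shift ). Stack=[( ( ( E )] ptr=13 lookahead=) remaining=[) ) - num $]
Step 27: reduce F->( E ). Stack=[( ( F] ptr=13 lookahead=) remaining=[) ) - num $]
Step 28: reduce T->F. Stack=[( ( T] ptr=13 lookahead=) remaining=[) ) - num $]
Step 29: reduce E->T. Stack=[( ( E] ptr=13 lookahead=) remaining=[) ) - num $]
Step 30: shift ). Stack=[( ( E )] ptr=14 lookahead=) remaining=[) - num $]
Step 31: reduce F->( E ). Stack=[( F] ptr=14 lookahead=) remaining=[) - num $]
Step 32: reduce T->F. Stack=[( T] ptr=14 lookahead=) remaining=[) - num $]
Step 33: reduce E->T. Stack=[( E] ptr=14 lookahead=) remaining=[) - num $]
Step 34: shift ). Stack=[( E )] ptr=15 lookahead=- remaining=[- num $]
Step 35: reduce F->( E ). Stack=[F] ptr=15 lookahead=- remaining=[- num $]
Step 36: reduce T->F. Stack=[T] ptr=15 lookahead=- remaining=[- num $]
Step 37: reduce E->T. Stack=[E] ptr=15 lookahead=- remaining=[- num $]
Step 38: shift -. Stack=[E -] ptr=16 lookahead=num remaining=[num $]
Step 39: shift num. Stack=[E - num] ptr=17 lookahead=$ remaining=[$]
Step 40: reduce F->num. Stack=[E - F] ptr=17 lookahead=$ remaining=[$]
Step 41: reduce T->F. Stack=[E - T] ptr=17 lookahead=$ remaining=[$]
Step 42: reduce E->E - T. Stack=[E] ptr=17 lookahead=$ remaining=[$]
Step 43: accept. Stack=[E] ptr=17 lookahead=$ remaining=[$]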